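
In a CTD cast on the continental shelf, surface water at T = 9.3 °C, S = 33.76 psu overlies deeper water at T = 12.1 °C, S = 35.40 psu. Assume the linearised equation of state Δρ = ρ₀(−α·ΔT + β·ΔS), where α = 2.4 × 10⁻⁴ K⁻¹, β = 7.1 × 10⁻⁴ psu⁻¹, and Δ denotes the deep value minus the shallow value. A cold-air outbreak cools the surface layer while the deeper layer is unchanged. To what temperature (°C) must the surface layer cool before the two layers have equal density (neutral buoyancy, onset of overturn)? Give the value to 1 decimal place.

Neutral buoyancy requires Δρ = 0, i.e. −α(T_deep − T_surf′) + β(S_deep − S_surf) = 0.
T_surf′ = T_deep − (β/α)·ΔS = 12.1 − (7.1 × 10⁻⁴/2.4 × 10⁻⁴)·(+1.64) = 7.248 °C.
Cooling required: 9.3 − (7.248) = 2.052 °C.

7.2 °C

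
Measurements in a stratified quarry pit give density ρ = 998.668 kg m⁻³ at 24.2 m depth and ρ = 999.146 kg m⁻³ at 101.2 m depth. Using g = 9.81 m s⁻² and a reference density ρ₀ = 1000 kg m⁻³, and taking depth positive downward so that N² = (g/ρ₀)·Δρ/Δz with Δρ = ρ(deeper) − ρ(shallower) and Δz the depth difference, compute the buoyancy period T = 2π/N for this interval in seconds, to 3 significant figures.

Δρ = 999.146 − 998.668 = 0.478 kg m⁻³ over Δz = 101.2 − 24.2 = 77 m.
N² = (9.81/1000) × (0.478/77) = 6.0898 × 10⁻⁵ s⁻².
N = √(6.0898 × 10⁻⁵) = 7.8037 × 10⁻³ rad s⁻¹, so T = 2π/N = 805.15 s ≈ 805 s.

805 s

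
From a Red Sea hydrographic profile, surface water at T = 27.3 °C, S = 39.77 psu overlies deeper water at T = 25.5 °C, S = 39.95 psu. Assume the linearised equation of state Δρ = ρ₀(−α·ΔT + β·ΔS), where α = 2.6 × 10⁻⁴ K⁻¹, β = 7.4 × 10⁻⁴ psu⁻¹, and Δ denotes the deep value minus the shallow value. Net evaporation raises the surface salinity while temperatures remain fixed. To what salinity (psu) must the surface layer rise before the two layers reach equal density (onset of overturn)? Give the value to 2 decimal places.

Neutral buoyancy requires −α(T_deep − T_surf) + β(S_deep − S_surf′) = 0.
S_surf′ = S_deep − (α/β)·ΔT = 39.95 − (2.6 × 10⁻⁴/7.4 × 10⁻⁴)·(-1.8) = 40.5824 psu.
Increase required: 40.5824 − 39.77 = 0.8124 psu.

40.58 psu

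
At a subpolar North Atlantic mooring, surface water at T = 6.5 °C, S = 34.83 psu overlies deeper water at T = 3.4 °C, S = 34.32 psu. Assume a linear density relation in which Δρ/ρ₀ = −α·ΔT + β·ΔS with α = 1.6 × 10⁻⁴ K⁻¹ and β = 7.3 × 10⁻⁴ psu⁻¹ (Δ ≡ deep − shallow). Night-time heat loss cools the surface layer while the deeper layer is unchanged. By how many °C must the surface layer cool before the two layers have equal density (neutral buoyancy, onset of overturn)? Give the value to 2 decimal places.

0.77 °C

Neutral buoyancy requires Δρ = 0, i.e. −α(T_deep − T_surf′) + β(S_deep − S_surf) = 0.
T_surf′ = T_deep − (β/α)·ΔS = 3.4 − (7.3 × 10⁻⁴/1.6 × 10⁻⁴)·(-0.51) = 5.7269 °C.
Cooling required: 6.5 − (5.7269) = 0.7731 °C.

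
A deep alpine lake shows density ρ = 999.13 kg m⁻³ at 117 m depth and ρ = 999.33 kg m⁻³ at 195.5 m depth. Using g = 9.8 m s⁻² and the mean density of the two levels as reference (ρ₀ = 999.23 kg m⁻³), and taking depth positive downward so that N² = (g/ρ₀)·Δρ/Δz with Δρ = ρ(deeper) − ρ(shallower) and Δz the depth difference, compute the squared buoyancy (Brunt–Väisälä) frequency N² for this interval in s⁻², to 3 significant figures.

2.50 × 10⁻⁵ s⁻²

Δρ = 999.33 − 999.13 = 0.20 kg m⁻³ over Δz = 195.5 − 117 = 78.5 m.
N² = (9.8/999.23) × (0.20/78.5) = 2.4987 × 10⁻⁵ s⁻² ≈ 2.50 × 10⁻⁵ s⁻².
Since Δρ > 0 the layer is stably stratified.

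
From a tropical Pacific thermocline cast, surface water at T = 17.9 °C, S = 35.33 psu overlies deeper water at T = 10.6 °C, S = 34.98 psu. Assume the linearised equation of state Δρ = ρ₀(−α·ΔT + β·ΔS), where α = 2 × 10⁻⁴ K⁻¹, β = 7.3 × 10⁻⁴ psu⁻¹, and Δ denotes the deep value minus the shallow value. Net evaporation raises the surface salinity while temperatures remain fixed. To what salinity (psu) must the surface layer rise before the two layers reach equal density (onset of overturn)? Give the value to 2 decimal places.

36.98 psu

Neutral buoyancy requires −α(T_deep − T_surf) + β(S_deep − S_surf′) = 0.
S_surf′ = S_deep − (α/β)·ΔT = 34.98 − (2 × 10⁻⁴/7.3 × 10⁻⁴)·(-7.3) = 36.9800 psu.
Increase required: 36.9800 − 35.33 = 1.6500 psu.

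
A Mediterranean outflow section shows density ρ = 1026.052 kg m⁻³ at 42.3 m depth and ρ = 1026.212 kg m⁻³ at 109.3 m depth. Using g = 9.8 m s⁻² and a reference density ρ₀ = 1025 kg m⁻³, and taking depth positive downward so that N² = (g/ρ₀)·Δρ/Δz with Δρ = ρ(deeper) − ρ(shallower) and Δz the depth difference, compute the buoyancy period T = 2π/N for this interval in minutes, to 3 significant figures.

Δρ = 1026.212 − 1026.052 = 0.160 kg m⁻³ over Δz = 109.3 − 42.3 = 67 m.
N² = (9.8/1025) × (0.160/67) = 2.2832 × 10⁻⁵ s⁻².
N = √(2.2832 × 10⁻⁵) = 4.7783 × 10⁻³ rad s⁻¹, so T = 2π/N = 1.3149 × 10³ s = 21.915 min ≈ 21.9 min.

21.9 min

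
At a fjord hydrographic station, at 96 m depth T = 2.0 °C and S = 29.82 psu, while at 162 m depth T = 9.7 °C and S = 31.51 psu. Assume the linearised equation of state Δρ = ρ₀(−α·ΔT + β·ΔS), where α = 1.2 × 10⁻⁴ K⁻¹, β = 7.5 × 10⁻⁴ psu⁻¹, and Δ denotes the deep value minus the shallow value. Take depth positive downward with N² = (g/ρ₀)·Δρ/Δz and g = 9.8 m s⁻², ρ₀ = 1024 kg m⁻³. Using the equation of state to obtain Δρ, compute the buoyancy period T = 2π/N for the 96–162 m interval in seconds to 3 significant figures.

880 s

ΔT = +7.7 K, ΔS = +1.69 psu (deep − shallow).
Δρ/ρ₀ = −αΔT + βΔS = -9.24 × 10⁻⁴ + 1.2675 × 10⁻³ = 3.435 × 10⁻⁴, so Δρ ≈ 0.3517 kg m⁻³.
N² = (g/ρ₀)·Δρ/Δz = g·(Δρ/ρ₀)/Δz = 9.8 × 3.435 × 10⁻⁴ / 66 = 5.1005 × 10⁻⁵ s⁻².
N = √(5.1005 × 10⁻⁵) = 7.1418 × 10⁻³ rad s⁻¹ → T = 2π/N = 879.78 s ≈ 880 s.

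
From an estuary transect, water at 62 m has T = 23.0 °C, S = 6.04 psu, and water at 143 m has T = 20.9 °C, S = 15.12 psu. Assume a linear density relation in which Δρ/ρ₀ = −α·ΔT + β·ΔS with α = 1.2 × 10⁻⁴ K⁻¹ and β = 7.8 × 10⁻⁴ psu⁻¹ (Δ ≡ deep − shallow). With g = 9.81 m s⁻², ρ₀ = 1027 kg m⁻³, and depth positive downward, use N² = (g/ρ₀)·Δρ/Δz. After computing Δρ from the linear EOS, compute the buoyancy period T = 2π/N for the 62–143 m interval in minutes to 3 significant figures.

3.51 min

ΔT = -2.1 K, ΔS = +9.08 psu (deep − shallow).
Δρ/ρ₀ = −αΔT + βΔS = 2.52 × 10⁻⁴ + 7.0824 × 10⁻³ = 7.3344 × 10⁻³, so Δρ ≈ 7.532 kg m⁻³.
N² = (g/ρ₀)·Δρ/Δz = g·(Δρ/ρ₀)/Δz = 9.81 × 7.3344 × 10⁻³ / 81 = 8.8828 × 10⁻⁴ s⁻².
N = √(8.8828 × 10⁻⁴) = 0.029804 rad s⁻¹ → T = 2π/N = 210.82 s = 3.5137 min ≈ 3.51 min.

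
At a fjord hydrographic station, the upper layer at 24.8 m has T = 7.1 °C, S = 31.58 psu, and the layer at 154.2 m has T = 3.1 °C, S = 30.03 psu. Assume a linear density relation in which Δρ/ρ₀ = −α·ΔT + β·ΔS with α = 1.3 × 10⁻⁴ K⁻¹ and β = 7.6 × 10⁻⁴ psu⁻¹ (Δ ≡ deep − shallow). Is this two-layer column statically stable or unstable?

ΔT = 3.1 − 7.1 = -4.0 K and ΔS = 30.03 − 31.58 = -1.55 psu (deep − shallow).
−αΔT = 5.20 × 10⁻⁴; βΔS = -1.178 × 10⁻³; sum Δρ/ρ₀ = -6.58 × 10⁻⁴.
Δρ/ρ₀ < 0, so Δρ < 0: deeper water is lighter → statically unstable; the column would overturn.

unstable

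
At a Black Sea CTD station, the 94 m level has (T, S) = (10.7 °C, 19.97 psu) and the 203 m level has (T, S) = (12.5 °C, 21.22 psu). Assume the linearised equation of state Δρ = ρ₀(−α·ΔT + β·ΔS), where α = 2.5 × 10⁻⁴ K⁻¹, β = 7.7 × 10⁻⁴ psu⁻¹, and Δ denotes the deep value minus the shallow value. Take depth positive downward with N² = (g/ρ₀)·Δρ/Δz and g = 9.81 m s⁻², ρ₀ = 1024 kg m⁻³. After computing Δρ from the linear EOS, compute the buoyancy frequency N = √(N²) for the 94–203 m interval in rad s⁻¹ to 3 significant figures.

ΔT = +1.8 K, ΔS = +1.25 psu (deep − shallow).
Δρ/ρ₀ = −αΔT + βΔS = -4.50 × 10⁻⁴ + 9.625 × 10⁻⁴ = 5.125 × 10⁻⁴, so Δρ ≈ 0.5248 kg m⁻³.
N² = (g/ρ₀)·Δρ/Δz = g·(Δρ/ρ₀)/Δz = 9.81 × 5.125 × 10⁻⁴ / 109 = 4.6125 × 10⁻⁵ s⁻².
N = √(4.6125 × 10⁻⁵) = 6.7915 × 10⁻³ rad s⁻¹ ≈ 6.79 × 10⁻³ rad s⁻¹.

6.79 × 10⁻³ rad s⁻¹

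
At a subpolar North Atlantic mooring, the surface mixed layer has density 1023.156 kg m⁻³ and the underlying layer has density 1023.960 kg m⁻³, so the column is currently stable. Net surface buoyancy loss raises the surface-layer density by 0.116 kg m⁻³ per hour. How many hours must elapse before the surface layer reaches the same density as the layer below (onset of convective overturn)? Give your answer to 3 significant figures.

Density deficit of the surface layer: 1023.960 − 1023.156 = 0.804 kg m⁻³.
Required change = 0.804 / 0.116 = 6.93 hours.

6.93 hours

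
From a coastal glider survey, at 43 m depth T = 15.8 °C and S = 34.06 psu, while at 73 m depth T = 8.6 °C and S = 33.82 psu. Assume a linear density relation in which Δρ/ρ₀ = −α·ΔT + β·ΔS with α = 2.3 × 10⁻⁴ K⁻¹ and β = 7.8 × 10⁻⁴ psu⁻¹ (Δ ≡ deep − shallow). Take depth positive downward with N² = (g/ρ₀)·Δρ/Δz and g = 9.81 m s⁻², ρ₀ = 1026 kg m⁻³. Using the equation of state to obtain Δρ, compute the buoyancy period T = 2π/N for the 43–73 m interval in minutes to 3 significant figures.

4.78 min

ΔT = -7.2 K, ΔS = -0.24 psu (deep − shallow).
Δρ/ρ₀ = −αΔT + βΔS = 1.656 × 10⁻³ − 1.872 × 10⁻⁴ = 1.4688 × 10⁻³, so Δρ ≈ 1.507 kg m⁻³.
N² = (g/ρ₀)·Δρ/Δz = g·(Δρ/ρ₀)/Δz = 9.81 × 1.4688 × 10⁻³ / 30 = 4.8030 × 10⁻⁴ s⁻².
N = √(4.8030 × 10⁻⁴) = 0.021916 rad s⁻¹ → T = 2π/N = 286.69 s = 4.7782 min ≈ 4.78 min.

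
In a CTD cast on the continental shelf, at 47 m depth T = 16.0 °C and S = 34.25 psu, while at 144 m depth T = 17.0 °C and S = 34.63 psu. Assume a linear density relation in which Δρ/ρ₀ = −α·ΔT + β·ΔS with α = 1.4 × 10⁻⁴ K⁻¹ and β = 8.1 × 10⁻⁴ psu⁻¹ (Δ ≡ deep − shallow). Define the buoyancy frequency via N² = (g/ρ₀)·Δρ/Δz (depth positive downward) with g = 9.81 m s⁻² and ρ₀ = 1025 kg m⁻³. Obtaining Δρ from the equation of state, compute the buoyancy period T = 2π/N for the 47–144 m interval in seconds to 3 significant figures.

1.53 × 10³ s

ΔT = +1.0 K, ΔS = +0.38 psu (deep − shallow).
Δρ/ρ₀ = −αΔT + βΔS = -1.40 × 10⁻⁴ + 3.078 × 10⁻⁴ = 1.678 × 10⁻⁴, so Δρ ≈ 0.1720 kg m⁻³.
N² = (g/ρ₀)·Δρ/Δz = g·(Δρ/ρ₀)/Δz = 9.81 × 1.678 × 10⁻⁴ / 97 = 1.6970 × 10⁻⁵ s⁻².
N = √(1.6970 × 10⁻⁵) = 4.1195 × 10⁻³ rad s⁻¹ → T = 2π/N = 1.5252 × 10³ s ≈ 1.53 × 10³ s.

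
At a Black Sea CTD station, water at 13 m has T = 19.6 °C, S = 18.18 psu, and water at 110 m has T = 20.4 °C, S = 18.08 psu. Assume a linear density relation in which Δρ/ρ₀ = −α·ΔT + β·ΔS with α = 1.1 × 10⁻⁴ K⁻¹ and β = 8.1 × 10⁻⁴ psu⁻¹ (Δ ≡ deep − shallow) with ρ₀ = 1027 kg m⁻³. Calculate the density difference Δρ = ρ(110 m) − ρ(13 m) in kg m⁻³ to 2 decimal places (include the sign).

-0.17 kg m⁻³

ΔT = +0.8 K, ΔS = -0.10 psu (deep − shallow).
Δρ/ρ₀ = −(1.1 × 10⁻⁴)(+0.8) + (8.1 × 10⁻⁴)(-0.10) = -1.69 × 10⁻⁴.
Δρ = 1027 × (-1.69 × 10⁻⁴) = -0.17 kg m⁻³.
Negative Δρ: lighter below, statically unstable.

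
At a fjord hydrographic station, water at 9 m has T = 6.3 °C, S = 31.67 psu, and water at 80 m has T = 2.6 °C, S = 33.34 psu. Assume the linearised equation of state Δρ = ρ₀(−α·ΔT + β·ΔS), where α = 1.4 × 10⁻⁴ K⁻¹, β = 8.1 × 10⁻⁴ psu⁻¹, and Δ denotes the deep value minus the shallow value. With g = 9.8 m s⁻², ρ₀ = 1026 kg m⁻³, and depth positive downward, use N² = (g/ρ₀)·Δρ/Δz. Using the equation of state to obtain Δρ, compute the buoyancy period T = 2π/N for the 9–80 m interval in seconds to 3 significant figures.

391 s

ΔT = -3.7 K, ΔS = +1.67 psu (deep − shallow).
Δρ/ρ₀ = −αΔT + βΔS = 5.18 × 10⁻⁴ + 1.3527 × 10⁻³ = 1.8707 × 10⁻³, so Δρ ≈ 1.919 kg m⁻³.
N² = (g/ρ₀)·Δρ/Δz = g·(Δρ/ρ₀)/Δz = 9.8 × 1.8707 × 10⁻³ / 71 = 2.5821 × 10⁻⁴ s⁻².
N = √(2.5821 × 10⁻⁴) = 0.016069 rad s⁻¹ → T = 2π/N = 391.01 s ≈ 391 s.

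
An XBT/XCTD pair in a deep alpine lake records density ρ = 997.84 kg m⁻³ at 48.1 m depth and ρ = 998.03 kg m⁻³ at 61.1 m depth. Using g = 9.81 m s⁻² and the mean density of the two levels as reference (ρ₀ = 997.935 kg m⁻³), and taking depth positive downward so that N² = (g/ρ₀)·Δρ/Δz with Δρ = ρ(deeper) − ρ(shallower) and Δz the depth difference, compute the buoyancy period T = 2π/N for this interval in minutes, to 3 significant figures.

8.74 min

Δρ = 998.03 − 997.84 = 0.19 kg m⁻³ over Δz = 61.1 − 48.1 = 13 m.
N² = (9.81/997.935) × (0.19/13) = 1.4367 × 10⁻⁴ s⁻².
N = √(1.4367 × 10⁻⁴) = 0.011986 rad s⁻¹, so T = 2π/N = 524.21 s = 8.7368 min ≈ 8.74 min.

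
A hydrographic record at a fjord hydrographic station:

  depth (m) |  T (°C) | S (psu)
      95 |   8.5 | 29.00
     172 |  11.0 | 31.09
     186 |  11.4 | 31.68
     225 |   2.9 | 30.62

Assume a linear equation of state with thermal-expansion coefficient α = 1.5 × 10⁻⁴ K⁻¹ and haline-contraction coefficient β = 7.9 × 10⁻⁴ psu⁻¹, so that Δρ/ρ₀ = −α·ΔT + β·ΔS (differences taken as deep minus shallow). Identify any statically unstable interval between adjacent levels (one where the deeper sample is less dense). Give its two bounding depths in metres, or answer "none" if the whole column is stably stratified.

none

Evaluate Δρ/ρ₀ = −αΔT + βΔS across each adjacent pair:
  95–172 m: −αΔT+βΔS = −(1.5 × 10⁻⁴)(+2.5)+(7.9 × 10⁻⁴)(+2.09) = 1.3 × 10⁻³ → stable
  172–186 m: −αΔT+βΔS = −(1.5 × 10⁻⁴)(+0.4)+(7.9 × 10⁻⁴)(+0.59) = 4.1 × 10⁻⁴ → stable
  186–225 m: −αΔT+βΔS = −(1.5 × 10⁻⁴)(-8.5)+(7.9 × 10⁻⁴)(-1.06) = 4.4 × 10⁻⁴ → stable
Every interval has Δρ > 0: the column is stably stratified throughout.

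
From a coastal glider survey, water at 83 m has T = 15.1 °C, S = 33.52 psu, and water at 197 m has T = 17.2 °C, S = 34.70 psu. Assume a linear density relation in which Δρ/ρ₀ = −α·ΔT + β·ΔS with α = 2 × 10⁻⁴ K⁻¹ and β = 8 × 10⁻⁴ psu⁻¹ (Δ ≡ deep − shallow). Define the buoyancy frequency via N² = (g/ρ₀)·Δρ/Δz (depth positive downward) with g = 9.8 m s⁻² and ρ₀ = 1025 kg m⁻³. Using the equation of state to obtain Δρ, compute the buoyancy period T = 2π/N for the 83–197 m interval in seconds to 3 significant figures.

ΔT = +2.1 K, ΔS = +1.18 psu (deep − shallow).
Δρ/ρ₀ = −αΔT + βΔS = -4.20 × 10⁻⁴ + 9.44 × 10⁻⁴ = 5.24 × 10⁻⁴, so Δρ ≈ 0.5371 kg m⁻³.
N² = (g/ρ₀)·Δρ/Δz = g·(Δρ/ρ₀)/Δz = 9.8 × 5.24 × 10⁻⁴ / 114 = 4.5046 × 10⁻⁵ s⁻².
N = √(4.5046 × 10⁻⁵) = 6.7116 × 10⁻³ rad s⁻¹ → T = 2π/N = 936.17 s ≈ 936 s.

936 s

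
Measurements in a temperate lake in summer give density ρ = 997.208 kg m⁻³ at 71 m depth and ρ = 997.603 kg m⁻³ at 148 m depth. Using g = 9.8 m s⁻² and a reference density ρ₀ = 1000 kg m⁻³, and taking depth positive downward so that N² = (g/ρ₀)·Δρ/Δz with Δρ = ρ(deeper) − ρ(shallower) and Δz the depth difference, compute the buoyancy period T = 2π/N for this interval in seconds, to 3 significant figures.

886 s

Δρ = 997.603 − 997.208 = 0.395 kg m⁻³ over Δz = 148 − 71 = 77 m.
N² = (9.8/1000) × (0.395/77) = 5.0273 × 10⁻⁵ s⁻².
N = √(5.0273 × 10⁻⁵) = 7.0903 × 10⁻³ rad s⁻¹, so T = 2π/N = 886.17 s ≈ 886 s.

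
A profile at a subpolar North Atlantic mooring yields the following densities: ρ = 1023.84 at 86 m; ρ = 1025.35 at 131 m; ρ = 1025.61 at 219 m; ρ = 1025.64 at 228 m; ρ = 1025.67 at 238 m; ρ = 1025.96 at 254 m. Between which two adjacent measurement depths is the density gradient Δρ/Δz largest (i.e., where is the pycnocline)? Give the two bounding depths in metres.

Compute the density gradient over each adjacent pair:
  86–131 m: Δρ/Δz = 1.51/45 = 0.034 kg m⁻⁴
  131–219 m: Δρ/Δz = 0.26/88 = 3.0 × 10⁻³ kg m⁻⁴
  219–228 m: Δρ/Δz = 0.03/9 = 3.3 × 10⁻³ kg m⁻⁴
  228–238 m: Δρ/Δz = 0.03/10 = 3.0 × 10⁻³ kg m⁻⁴
  238–254 m: Δρ/Δz = 0.29/16 = 0.018 kg m⁻⁴
The largest gradient is in the 86–131 m interval — the pycnocline.

86–131 m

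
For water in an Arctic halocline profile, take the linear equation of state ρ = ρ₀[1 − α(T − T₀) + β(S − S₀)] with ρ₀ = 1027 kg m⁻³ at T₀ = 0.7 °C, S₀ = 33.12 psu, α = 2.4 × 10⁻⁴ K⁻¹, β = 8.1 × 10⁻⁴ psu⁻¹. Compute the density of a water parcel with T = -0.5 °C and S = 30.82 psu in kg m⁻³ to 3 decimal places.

1025.382 kg m⁻³

T − T₀ = -1.2 K, S − S₀ = -2.30 psu.
Bracket = 1 − α·(-1.2) + β·(-2.30) = 1 + (-1.575 × 10⁻³) = 0.9984250.
ρ = 1027 × 0.9984250 = 1025.382 kg m⁻³.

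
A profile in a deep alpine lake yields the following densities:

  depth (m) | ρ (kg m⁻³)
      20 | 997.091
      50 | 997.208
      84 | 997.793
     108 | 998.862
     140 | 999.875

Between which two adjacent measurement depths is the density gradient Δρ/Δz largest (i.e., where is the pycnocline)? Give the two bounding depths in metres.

Compute the density gradient over each adjacent pair:
  20–50 m: Δρ/Δz = 0.117/30 = 3.9 × 10⁻³ kg m⁻⁴
  50–84 m: Δρ/Δz = 0.585/34 = 0.017 kg m⁻⁴
  84–108 m: Δρ/Δz = 1.069/24 = 0.045 kg m⁻⁴
  108–140 m: Δρ/Δz = 1.013/32 = 0.032 kg m⁻⁴
The largest gradient is in the 84–108 m interval — the pycnocline.

84–108 m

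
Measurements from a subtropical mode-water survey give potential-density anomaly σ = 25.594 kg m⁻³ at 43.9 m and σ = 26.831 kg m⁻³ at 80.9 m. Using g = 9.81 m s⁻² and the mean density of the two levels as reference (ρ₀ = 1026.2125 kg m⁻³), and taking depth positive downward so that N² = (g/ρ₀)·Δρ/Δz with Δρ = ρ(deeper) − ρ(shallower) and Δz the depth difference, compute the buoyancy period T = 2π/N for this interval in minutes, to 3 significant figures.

Δρ = 1026.831 − 1025.594 = 1.237 kg m⁻³ over Δz = 80.9 − 43.9 = 37 m.
N² = (9.81/1026.2125) × (1.237/37) = 3.1959 × 10⁻⁴ s⁻².
N = √(3.1959 × 10⁻⁴) = 0.017877 rad s⁻¹, so T = 2π/N = 351.47 s = 5.8578 min ≈ 5.86 min.

5.86 min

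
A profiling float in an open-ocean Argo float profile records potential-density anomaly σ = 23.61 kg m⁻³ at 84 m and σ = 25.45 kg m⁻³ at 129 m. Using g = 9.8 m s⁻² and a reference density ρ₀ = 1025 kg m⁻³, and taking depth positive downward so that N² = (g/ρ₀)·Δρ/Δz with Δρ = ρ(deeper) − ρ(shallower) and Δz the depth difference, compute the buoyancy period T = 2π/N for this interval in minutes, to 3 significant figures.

5.30 min

Δρ = 1025.45 − 1023.61 = 1.84 kg m⁻³ over Δz = 129 − 84 = 45 m.
N² = (9.8/1025) × (1.84/45) = 3.9094 × 10⁻⁴ s⁻².
N = √(3.9094 × 10⁻⁴) = 0.019772 rad s⁻¹, so T = 2π/N = 317.78 s = 5.2963 min ≈ 5.30 min.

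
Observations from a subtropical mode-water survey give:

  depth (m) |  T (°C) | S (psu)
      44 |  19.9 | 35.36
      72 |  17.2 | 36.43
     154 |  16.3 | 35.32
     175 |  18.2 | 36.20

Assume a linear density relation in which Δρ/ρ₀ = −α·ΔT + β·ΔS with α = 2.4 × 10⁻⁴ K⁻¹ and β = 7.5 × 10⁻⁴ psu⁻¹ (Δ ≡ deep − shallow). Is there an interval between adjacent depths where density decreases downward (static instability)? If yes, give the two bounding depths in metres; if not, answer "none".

72–154 m

Evaluate Δρ/ρ₀ = −αΔT + βΔS across each adjacent pair:
  44–72 m: −αΔT+βΔS = −(2.4 × 10⁻⁴)(-2.7)+(7.5 × 10⁻⁴)(+1.07) = 1.5 × 10⁻³ → stable
  72–154 m: −αΔT+βΔS = −(2.4 × 10⁻⁴)(-0.9)+(7.5 × 10⁻⁴)(-1.11) = -6.2 × 10⁻⁴ → UNSTABLE
  154–175 m: −αΔT+βΔS = −(2.4 × 10⁻⁴)(+1.9)+(7.5 × 10⁻⁴)(+0.88) = 2.0 × 10⁻⁴ → stable
The 72–154 m interval has Δρ < 0: lighter water underlies denser water.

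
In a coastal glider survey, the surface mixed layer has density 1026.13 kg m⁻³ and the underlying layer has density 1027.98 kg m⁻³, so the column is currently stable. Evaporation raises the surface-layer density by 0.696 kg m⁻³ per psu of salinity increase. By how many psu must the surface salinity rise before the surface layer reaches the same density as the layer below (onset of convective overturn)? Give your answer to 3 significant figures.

Density deficit of the surface layer: 1027.98 − 1026.13 = 1.85 kg m⁻³.
Required change = 1.85 / 0.696 = 2.66 psu.

2.66 psu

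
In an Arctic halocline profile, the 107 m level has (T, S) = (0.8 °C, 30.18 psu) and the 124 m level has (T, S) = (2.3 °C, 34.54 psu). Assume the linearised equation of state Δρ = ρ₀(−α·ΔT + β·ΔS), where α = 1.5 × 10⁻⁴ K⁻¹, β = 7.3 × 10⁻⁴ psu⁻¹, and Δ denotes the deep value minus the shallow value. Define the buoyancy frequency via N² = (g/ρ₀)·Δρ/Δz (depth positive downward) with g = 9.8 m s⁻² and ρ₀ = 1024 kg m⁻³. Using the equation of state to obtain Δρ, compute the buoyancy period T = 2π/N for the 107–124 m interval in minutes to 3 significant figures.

2.54 min

ΔT = +1.5 K, ΔS = +4.36 psu (deep − shallow).
Δρ/ρ₀ = −αΔT + βΔS = -2.25 × 10⁻⁴ + 3.1828 × 10⁻³ = 2.9578 × 10⁻³, so Δρ ≈ 3.029 kg m⁻³.
N² = (g/ρ₀)·Δρ/Δz = g·(Δρ/ρ₀)/Δz = 9.8 × 2.9578 × 10⁻³ / 17 = 1.7051 × 10⁻³ s⁻².
N = √(1.7051 × 10⁻³) = 0.041293 rad s⁻¹ → T = 2π/N = 152.16 s = 2.5360 min ≈ 2.54 min.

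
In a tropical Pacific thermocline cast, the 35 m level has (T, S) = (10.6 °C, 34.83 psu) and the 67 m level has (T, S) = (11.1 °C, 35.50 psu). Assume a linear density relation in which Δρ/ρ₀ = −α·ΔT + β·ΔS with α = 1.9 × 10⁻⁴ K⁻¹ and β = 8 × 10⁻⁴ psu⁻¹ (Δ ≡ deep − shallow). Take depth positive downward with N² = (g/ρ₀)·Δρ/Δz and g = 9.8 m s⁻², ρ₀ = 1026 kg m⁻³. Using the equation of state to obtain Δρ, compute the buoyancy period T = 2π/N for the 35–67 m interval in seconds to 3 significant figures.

ΔT = +0.5 K, ΔS = +0.67 psu (deep − shallow).
Δρ/ρ₀ = −αΔT + βΔS = -9.50 × 10⁻⁵ + 5.36 × 10⁻⁴ = 4.41 × 10⁻⁴, so Δρ ≈ 0.4525 kg m⁻³.
N² = (g/ρ₀)·Δρ/Δz = g·(Δρ/ρ₀)/Δz = 9.8 × 4.41 × 10⁻⁴ / 32 = 1.3506 × 10⁻⁴ s⁻².
N = √(1.3506 × 10⁻⁴) = 0.011622 rad s⁻¹ → T = 2π/N = 540.63 s ≈ 541 s.

541 s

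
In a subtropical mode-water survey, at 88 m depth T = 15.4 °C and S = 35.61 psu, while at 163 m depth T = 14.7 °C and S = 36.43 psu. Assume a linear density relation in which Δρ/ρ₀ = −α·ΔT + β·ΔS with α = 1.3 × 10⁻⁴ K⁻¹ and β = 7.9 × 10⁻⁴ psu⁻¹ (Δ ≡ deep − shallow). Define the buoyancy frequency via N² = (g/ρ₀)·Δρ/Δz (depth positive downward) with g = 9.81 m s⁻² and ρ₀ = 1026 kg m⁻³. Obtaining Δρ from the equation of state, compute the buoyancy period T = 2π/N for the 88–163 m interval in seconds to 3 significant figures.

ΔT = -0.7 K, ΔS = +0.82 psu (deep − shallow).
Δρ/ρ₀ = −αΔT + βΔS = 9.10 × 10⁻⁵ + 6.478 × 10⁻⁴ = 7.388 × 10⁻⁴, so Δρ ≈ 0.7580 kg m⁻³.
N² = (g/ρ₀)·Δρ/Δz = g·(Δρ/ρ₀)/Δz = 9.81 × 7.388 × 10⁻⁴ / 75 = 9.6635 × 10⁻⁵ s⁻².
N = √(9.6635 × 10⁻⁵) = 9.8303 × 10⁻³ rad s⁻¹ → T = 2π/N = 639.17 s ≈ 639 s.

639 s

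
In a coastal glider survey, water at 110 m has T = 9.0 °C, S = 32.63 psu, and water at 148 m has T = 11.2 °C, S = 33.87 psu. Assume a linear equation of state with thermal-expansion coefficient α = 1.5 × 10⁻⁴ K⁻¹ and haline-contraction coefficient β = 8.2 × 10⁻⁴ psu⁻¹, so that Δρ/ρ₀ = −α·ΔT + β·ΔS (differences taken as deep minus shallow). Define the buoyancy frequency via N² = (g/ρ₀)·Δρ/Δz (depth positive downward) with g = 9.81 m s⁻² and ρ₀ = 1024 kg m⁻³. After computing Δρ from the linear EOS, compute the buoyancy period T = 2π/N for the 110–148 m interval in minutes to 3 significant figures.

7.86 min

ΔT = +2.2 K, ΔS = +1.24 psu (deep − shallow).
Δρ/ρ₀ = −αΔT + βΔS = -3.30 × 10⁻⁴ + 1.0168 × 10⁻³ = 6.868 × 10⁻⁴, so Δρ ≈ 0.7033 kg m⁻³.
N² = (g/ρ₀)·Δρ/Δz = g·(Δρ/ρ₀)/Δz = 9.81 × 6.868 × 10⁻⁴ / 38 = 1.7730 × 10⁻⁴ s⁻².
N = √(1.7730 × 10⁻⁴) = 0.013315 rad s⁻¹ → T = 2π/N = 471.89 s = 7.8648 min ≈ 7.86 min.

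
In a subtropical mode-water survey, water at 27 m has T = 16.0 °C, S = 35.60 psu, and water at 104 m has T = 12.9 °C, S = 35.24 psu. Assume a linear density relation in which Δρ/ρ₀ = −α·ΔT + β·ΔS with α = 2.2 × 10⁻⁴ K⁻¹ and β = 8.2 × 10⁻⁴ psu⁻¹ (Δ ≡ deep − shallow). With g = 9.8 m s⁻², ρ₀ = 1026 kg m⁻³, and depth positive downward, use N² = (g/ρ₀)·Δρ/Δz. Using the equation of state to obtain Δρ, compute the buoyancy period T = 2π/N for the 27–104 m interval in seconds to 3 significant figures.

ΔT = -3.1 K, ΔS = -0.36 psu (deep − shallow).
Δρ/ρ₀ = −αΔT + βΔS = 6.82 × 10⁻⁴ − 2.952 × 10⁻⁴ = 3.868 × 10⁻⁴, so Δρ ≈ 0.3969 kg m⁻³.
N² = (g/ρ₀)·Δρ/Δz = g·(Δρ/ρ₀)/Δz = 9.8 × 3.868 × 10⁻⁴ / 77 = 4.9229 × 10⁻⁵ s⁻².
N = √(4.9229 × 10⁻⁵) = 7.0163 × 10⁻³ rad s⁻¹ → T = 2π/N = 895.51 s ≈ 896 s.

896 s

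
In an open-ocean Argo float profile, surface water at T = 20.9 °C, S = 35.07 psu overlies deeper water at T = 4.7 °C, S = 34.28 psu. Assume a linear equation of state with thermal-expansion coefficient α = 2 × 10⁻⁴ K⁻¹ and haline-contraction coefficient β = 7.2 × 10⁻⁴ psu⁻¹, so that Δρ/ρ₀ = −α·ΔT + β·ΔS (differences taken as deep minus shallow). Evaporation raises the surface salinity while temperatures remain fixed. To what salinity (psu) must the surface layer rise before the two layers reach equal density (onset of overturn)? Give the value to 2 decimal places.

Neutral buoyancy requires −α(T_deep − T_surf) + β(S_deep − S_surf′) = 0.
S_surf′ = S_deep − (α/β)·ΔT = 34.28 − (2 × 10⁻⁴/7.2 × 10⁻⁴)·(-16.2) = 38.7800 psu.
Increase required: 38.7800 − 35.07 = 3.7100 psu.

38.78 psu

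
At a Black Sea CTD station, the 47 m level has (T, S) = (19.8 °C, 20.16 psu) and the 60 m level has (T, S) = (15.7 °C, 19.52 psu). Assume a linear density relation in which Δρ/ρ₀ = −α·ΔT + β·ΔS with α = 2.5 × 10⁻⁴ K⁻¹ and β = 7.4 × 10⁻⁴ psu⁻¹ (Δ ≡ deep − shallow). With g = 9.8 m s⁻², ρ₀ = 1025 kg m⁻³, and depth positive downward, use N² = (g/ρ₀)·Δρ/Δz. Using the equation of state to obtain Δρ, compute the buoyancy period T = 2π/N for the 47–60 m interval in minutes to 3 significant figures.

5.14 min

ΔT = -4.1 K, ΔS = -0.64 psu (deep − shallow).
Δρ/ρ₀ = −αΔT + βΔS = 1.025 × 10⁻³ − 4.736 × 10⁻⁴ = 5.514 × 10⁻⁴, so Δρ ≈ 0.5652 kg m⁻³.
N² = (g/ρ₀)·Δρ/Δz = g·(Δρ/ρ₀)/Δz = 9.8 × 5.514 × 10⁻⁴ / 13 = 4.1567 × 10⁻⁴ s⁻².
N = √(4.1567 × 10⁻⁴) = 0.020388 rad s⁻¹ → T = 2π/N = 308.18 s = 5.1363 min ≈ 5.14 min.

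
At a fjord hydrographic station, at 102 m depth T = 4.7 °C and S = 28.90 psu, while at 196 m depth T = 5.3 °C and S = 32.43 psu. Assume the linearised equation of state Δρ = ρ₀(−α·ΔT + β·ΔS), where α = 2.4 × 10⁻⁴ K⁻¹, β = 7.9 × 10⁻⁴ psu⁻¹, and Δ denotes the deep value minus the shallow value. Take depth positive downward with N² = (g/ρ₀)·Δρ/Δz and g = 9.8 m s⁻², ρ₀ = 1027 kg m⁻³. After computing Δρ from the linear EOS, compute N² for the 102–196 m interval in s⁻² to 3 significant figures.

2.76 × 10⁻⁴ s⁻²

ΔT = +0.6 K, ΔS = +3.53 psu (deep − shallow).
Δρ/ρ₀ = −αΔT + βΔS = -1.44 × 10⁻⁴ + 2.7887 × 10⁻³ = 2.6447 × 10⁻³, so Δρ ≈ 2.716 kg m⁻³.
N² = (g/ρ₀)·Δρ/Δz = g·(Δρ/ρ₀)/Δz = 9.8 × 2.6447 × 10⁻³ / 94 = 2.7572 × 10⁻⁴ s⁻² ≈ 2.76 × 10⁻⁴ s⁻².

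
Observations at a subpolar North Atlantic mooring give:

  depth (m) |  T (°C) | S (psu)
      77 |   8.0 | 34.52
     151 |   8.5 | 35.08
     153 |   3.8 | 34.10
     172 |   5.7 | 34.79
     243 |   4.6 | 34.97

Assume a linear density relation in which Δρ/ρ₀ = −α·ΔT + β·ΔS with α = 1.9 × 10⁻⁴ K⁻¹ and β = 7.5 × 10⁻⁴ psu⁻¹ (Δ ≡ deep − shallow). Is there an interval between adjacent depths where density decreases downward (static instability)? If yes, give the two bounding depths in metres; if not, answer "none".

Evaluate Δρ/ρ₀ = −αΔT + βΔS across each adjacent pair:
  77–151 m: −αΔT+βΔS = −(1.9 × 10⁻⁴)(+0.5)+(7.5 × 10⁻⁴)(+0.56) = 3.3 × 10⁻⁴ → stable
  151–153 m: −αΔT+βΔS = −(1.9 × 10⁻⁴)(-4.7)+(7.5 × 10⁻⁴)(-0.98) = 1.6 × 10⁻⁴ → stable
  153–172 m: −αΔT+βΔS = −(1.9 × 10⁻⁴)(+1.9)+(7.5 × 10⁻⁴)(+0.69) = 1.6 × 10⁻⁴ → stable
  172–243 m: −αΔT+βΔS = −(1.9 × 10⁻⁴)(-1.1)+(7.5 × 10⁻⁴)(+0.18) = 3.4 × 10⁻⁴ → stable
Every interval has Δρ > 0: the column is stably stratified throughout.

none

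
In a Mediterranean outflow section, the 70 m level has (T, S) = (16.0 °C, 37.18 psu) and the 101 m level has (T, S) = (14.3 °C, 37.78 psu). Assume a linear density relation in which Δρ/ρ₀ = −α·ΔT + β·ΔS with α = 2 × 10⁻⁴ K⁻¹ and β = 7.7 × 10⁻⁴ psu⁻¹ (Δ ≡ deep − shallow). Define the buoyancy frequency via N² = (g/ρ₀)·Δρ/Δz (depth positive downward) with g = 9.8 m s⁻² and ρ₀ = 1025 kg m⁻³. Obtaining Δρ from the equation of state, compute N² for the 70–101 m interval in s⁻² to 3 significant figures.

2.54 × 10⁻⁴ s⁻²

ΔT = -1.7 K, ΔS = +0.60 psu (deep − shallow).
Δρ/ρ₀ = −αΔT + βΔS = 3.40 × 10⁻⁴ + 4.62 × 10⁻⁴ = 8.02 × 10⁻⁴, so Δρ ≈ 0.8220 kg m⁻³.
N² = (g/ρ₀)·Δρ/Δz = g·(Δρ/ρ₀)/Δz = 9.8 × 8.02 × 10⁻⁴ / 31 = 2.5354 × 10⁻⁴ s⁻² ≈ 2.54 × 10⁻⁴ s⁻².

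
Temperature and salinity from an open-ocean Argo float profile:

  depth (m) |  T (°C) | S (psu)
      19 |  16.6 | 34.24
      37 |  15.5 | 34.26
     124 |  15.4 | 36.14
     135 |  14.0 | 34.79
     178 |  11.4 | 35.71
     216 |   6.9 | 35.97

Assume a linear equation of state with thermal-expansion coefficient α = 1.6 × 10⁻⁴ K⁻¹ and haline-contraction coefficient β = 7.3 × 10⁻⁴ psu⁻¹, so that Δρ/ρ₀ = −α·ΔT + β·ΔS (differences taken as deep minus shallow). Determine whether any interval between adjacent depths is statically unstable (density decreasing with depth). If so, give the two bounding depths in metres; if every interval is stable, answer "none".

Evaluate Δρ/ρ₀ = −αΔT + βΔS across each adjacent pair:
  19–37 m: −αΔT+βΔS = −(1.6 × 10⁻⁴)(-1.1)+(7.3 × 10⁻⁴)(+0.02) = 1.9 × 10⁻⁴ → stable
  37–124 m: −αΔT+βΔS = −(1.6 × 10⁻⁴)(-0.1)+(7.3 × 10⁻⁴)(+1.88) = 1.4 × 10⁻³ → stable
  124–135 m: −αΔT+βΔS = −(1.6 × 10⁻⁴)(-1.4)+(7.3 × 10⁻⁴)(-1.35) = -7.6 × 10⁻⁴ → UNSTABLE
  135–178 m: −αΔT+βΔS = −(1.6 × 10⁻⁴)(-2.6)+(7.3 × 10⁻⁴)(+0.92) = 1.1 × 10⁻³ → stable
  178–216 m: −αΔT+βΔS = −(1.6 × 10⁻⁴)(-4.5)+(7.3 × 10⁻⁴)(+0.26) = 9.1 × 10⁻⁴ → stable
The 124–135 m interval has Δρ < 0: lighter water underlies denser water.

124–135 m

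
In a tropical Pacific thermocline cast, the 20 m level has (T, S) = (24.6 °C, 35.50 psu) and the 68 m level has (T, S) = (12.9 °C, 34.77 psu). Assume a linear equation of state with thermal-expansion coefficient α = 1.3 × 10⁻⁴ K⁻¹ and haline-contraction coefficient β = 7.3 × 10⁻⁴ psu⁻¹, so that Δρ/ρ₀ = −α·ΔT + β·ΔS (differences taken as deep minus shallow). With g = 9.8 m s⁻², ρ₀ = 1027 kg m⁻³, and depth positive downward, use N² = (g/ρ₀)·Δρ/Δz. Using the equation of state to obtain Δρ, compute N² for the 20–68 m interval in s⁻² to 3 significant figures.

ΔT = -11.7 K, ΔS = -0.73 psu (deep − shallow).
Δρ/ρ₀ = −αΔT + βΔS = 1.521 × 10⁻³ − 5.329 × 10⁻⁴ = 9.881 × 10⁻⁴, so Δρ ≈ 1.015 kg m⁻³.
N² = (g/ρ₀)·Δρ/Δz = g·(Δρ/ρ₀)/Δz = 9.8 × 9.881 × 10⁻⁴ / 48 = 2.0174 × 10⁻⁴ s⁻² ≈ 2.02 × 10⁻⁴ s⁻².

2.02 × 10⁻⁴ s⁻²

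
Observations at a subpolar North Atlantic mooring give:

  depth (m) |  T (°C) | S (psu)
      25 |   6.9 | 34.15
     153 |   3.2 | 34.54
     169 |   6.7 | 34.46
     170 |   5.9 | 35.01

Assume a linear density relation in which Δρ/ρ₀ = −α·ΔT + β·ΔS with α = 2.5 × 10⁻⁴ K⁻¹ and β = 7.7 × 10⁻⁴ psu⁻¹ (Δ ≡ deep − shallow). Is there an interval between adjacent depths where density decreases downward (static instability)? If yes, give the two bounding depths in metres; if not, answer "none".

Evaluate Δρ/ρ₀ = −αΔT + βΔS across each adjacent pair:
  25–153 m: −αΔT+βΔS = −(2.5 × 10⁻⁴)(-3.7)+(7.7 × 10⁻⁴)(+0.39) = 1.2 × 10⁻³ → stable
  153–169 m: −αΔT+βΔS = −(2.5 × 10⁻⁴)(+3.5)+(7.7 × 10⁻⁴)(-0.08) = -9.4 × 10⁻⁴ → UNSTABLE
  169–170 m: −αΔT+βΔS = −(2.5 × 10⁻⁴)(-0.8)+(7.7 × 10⁻⁴)(+0.55) = 6.2 × 10⁻⁴ → stable
The 153–169 m interval has Δρ < 0: lighter water underlies denser water.

153–169 m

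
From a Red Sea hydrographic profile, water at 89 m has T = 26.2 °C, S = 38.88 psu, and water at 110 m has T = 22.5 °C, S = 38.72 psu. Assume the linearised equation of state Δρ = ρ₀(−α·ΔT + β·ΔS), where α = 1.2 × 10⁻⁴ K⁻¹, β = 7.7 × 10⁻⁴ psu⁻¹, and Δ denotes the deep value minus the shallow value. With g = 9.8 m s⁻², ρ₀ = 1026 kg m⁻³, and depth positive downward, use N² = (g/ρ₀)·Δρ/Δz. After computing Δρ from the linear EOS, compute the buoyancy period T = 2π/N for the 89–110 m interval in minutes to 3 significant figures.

8.56 min

ΔT = -3.7 K, ΔS = -0.16 psu (deep − shallow).
Δρ/ρ₀ = −αΔT + βΔS = 4.44 × 10⁻⁴ − 1.232 × 10⁻⁴ = 3.208 × 10⁻⁴, so Δρ ≈ 0.3291 kg m⁻³.
N² = (g/ρ₀)·Δρ/Δz = g·(Δρ/ρ₀)/Δz = 9.8 × 3.208 × 10⁻⁴ / 21 = 1.4971 × 10⁻⁴ s⁻².
N = √(1.4971 × 10⁻⁴) = 0.012236 rad s⁻¹ → T = 2π/N = 513.50 s = 8.5583 min ≈ 8.56 min.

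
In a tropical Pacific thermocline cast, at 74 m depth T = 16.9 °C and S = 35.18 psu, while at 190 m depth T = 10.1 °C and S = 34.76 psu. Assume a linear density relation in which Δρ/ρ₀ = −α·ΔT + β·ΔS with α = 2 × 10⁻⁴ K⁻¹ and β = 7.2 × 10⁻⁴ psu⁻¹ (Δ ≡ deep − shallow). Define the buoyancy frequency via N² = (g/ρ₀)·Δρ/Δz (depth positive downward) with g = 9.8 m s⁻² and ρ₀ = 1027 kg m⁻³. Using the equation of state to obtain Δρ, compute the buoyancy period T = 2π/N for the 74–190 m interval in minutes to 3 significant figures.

11.1 min

ΔT = -6.8 K, ΔS = -0.42 psu (deep − shallow).
Δρ/ρ₀ = −αΔT + βΔS = 1.36 × 10⁻³ − 3.024 × 10⁻⁴ = 1.0576 × 10⁻³, so Δρ ≈ 1.086 kg m⁻³.
N² = (g/ρ₀)·Δρ/Δz = g·(Δρ/ρ₀)/Δz = 9.8 × 1.0576 × 10⁻³ / 116 = 8.9349 × 10⁻⁵ s⁻².
N = √(8.9349 × 10⁻⁵) = 9.4525 × 10⁻³ rad s⁻¹ → T = 2π/N = 664.71 s = 11.079 min ≈ 11.1 min.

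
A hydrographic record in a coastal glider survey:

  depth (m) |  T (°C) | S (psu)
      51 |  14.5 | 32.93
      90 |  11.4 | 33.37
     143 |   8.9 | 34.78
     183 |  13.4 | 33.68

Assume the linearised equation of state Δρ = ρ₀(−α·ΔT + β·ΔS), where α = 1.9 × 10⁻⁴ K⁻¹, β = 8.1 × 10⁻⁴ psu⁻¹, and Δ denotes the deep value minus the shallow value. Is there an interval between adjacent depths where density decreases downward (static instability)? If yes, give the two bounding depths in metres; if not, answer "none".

Evaluate Δρ/ρ₀ = −αΔT + βΔS across each adjacent pair:
  51–90 m: −αΔT+βΔS = −(1.9 × 10⁻⁴)(-3.1)+(8.1 × 10⁻⁴)(+0.44) = 9.5 × 10⁻⁴ → stable
  90–143 m: −αΔT+βΔS = −(1.9 × 10⁻⁴)(-2.5)+(8.1 × 10⁻⁴)(+1.41) = 1.6 × 10⁻³ → stable
  143–183 m: −αΔT+βΔS = −(1.9 × 10⁻⁴)(+4.5)+(8.1 × 10⁻⁴)(-1.10) = -1.7 × 10⁻³ → UNSTABLE
The 143–183 m interval has Δρ < 0: lighter water underlies denser water.

143–183 m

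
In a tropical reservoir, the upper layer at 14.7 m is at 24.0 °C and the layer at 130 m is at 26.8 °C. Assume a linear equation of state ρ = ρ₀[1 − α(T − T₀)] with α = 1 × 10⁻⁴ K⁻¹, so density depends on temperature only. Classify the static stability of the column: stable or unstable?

ΔT = 26.8 − 24.0 = +2.8 K, so Δρ/ρ₀ = −αΔT = -2.80 × 10⁻⁴.
Δρ/ρ₀ < 0, so Δρ < 0: deeper water is lighter → statically unstable; the column would overturn.

unstable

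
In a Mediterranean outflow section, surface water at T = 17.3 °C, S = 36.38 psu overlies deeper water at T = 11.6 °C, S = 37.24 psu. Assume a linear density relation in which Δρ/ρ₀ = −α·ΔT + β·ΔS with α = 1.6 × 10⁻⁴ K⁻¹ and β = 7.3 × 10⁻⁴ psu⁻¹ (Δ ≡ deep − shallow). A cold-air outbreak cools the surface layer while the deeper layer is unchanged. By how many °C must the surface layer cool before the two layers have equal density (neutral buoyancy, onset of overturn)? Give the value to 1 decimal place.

9.6 °C

Neutral buoyancy requires Δρ = 0, i.e. −α(T_deep − T_surf′) + β(S_deep − S_surf) = 0.
T_surf′ = T_deep − (β/α)·ΔS = 11.6 − (7.3 × 10⁻⁴/1.6 × 10⁻⁴)·(+0.86) = 7.676 °C.
Cooling required: 17.3 − (7.676) = 9.624 °C.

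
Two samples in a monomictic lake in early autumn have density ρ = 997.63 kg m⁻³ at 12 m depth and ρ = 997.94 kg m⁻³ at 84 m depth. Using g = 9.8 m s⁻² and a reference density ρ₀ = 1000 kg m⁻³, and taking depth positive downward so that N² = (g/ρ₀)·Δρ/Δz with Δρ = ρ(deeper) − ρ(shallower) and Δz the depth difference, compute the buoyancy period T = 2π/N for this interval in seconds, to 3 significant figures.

967 s

Δρ = 997.94 − 997.63 = 0.31 kg m⁻³ over Δz = 84 − 12 = 72 m.
N² = (9.8/1000) × (0.31/72) = 4.2194 × 10⁻⁵ s⁻².
N = √(4.2194 × 10⁻⁵) = 6.4957 × 10⁻³ rad s⁻¹, so T = 2π/N = 967.28 s ≈ 967 s.
A positive N² confirms static stability across the interval.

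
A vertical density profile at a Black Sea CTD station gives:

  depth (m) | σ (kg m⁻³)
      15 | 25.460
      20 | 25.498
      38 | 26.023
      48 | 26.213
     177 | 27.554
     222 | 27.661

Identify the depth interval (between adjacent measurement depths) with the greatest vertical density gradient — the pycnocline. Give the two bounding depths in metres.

Compute the density gradient over each adjacent pair:
  15–20 m: Δρ/Δz = 0.038/5 = 7.6 × 10⁻³ kg m⁻⁴
  20–38 m: Δρ/Δz = 0.525/18 = 0.029 kg m⁻⁴
  38–48 m: Δρ/Δz = 0.190/10 = 0.019 kg m⁻⁴
  48–177 m: Δρ/Δz = 1.341/129 = 0.010 kg m⁻⁴
  177–222 m: Δρ/Δz = 0.107/45 = 2.4 × 10⁻³ kg m⁻⁴
The largest gradient is in the 20–38 m interval — the pycnocline.

20–38 m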